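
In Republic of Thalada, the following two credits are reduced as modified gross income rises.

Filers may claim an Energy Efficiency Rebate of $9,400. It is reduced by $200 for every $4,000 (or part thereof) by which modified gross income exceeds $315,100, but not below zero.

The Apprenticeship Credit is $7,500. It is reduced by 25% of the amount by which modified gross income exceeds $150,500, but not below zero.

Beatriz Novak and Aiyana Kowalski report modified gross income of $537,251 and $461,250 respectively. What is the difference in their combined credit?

$2,000

Beatriz ($537,251): Energy Efficiency Rebate: income exceeds $315,100 by $222,151 → 56 increments × $200 = $11,200 ≥ base, so the credit is $0. Apprenticeship Credit: 25% of the $386,751 excess over $150,500 is $96,687.75 ≥ base, so the credit is $0. total $0 + $0 = $0
Aiyana ($461,250): Energy Efficiency Rebate: income exceeds $315,100 by $146,150, which is 37 full-or-partial $4,000 increments; reduction = 37 × $200 = $7,400, leaving $2,000. Apprenticeship Credit: 25% of the $310,750 excess over $150,500 is $77,687.50 ≥ base, so the credit is $0. total $2,000 + $0 = $2,000
Difference: |$0 − $2,000| = $2,000.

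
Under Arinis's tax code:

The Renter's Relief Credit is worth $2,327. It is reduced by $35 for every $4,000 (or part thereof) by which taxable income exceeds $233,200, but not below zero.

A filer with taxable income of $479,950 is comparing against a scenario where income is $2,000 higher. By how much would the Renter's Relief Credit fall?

$35

At $479,950 — income exceeds $233,200 by $246,750, which is 62 full-or-partial $4,000 increments; reduction = 62 × $35 = $2,170, leaving $157.
At $481,950 — income exceeds $233,200 by $248,750, which is 63 full-or-partial $4,000 increments; reduction = 63 × $35 = $2,205, leaving $122.
Lost: $157 − $122 = $35.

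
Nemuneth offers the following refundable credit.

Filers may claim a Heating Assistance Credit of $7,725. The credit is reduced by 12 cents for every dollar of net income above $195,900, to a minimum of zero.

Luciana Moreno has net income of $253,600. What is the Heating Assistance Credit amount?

Heating Assistance Credit: 12% of the $57,700 excess over $195,900 is $6,924; credit = $7,725 − $6,924 = $801.

$801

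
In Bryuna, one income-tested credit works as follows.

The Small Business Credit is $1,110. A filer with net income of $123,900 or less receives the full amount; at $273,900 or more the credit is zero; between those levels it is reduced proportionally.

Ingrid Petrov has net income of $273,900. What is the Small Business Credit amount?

Small Business Credit: $273,900 is at or above $273,900, so the credit is $0.

$0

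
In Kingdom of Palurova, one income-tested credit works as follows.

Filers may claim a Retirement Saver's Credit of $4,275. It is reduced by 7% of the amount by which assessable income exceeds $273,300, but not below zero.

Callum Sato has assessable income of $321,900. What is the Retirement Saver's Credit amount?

Retirement Saver's Credit: 7% of the $48,600 excess over $273,300 is $3,402; credit = $4,275 − $3,402 = $873.

$873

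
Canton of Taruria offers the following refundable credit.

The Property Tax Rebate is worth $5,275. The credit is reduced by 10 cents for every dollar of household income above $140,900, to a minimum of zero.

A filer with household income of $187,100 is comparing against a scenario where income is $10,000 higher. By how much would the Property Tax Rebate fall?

At $187,100 — 10% of the $46,200 excess over $140,900 is $4,620; credit = $5,275 − $4,620 = $655.
At $197,100 — 10% of the $56,200 excess over $140,900 is $5,620 ≥ base, so the credit is $0.
Lost: $655 − $0 = $655.

$655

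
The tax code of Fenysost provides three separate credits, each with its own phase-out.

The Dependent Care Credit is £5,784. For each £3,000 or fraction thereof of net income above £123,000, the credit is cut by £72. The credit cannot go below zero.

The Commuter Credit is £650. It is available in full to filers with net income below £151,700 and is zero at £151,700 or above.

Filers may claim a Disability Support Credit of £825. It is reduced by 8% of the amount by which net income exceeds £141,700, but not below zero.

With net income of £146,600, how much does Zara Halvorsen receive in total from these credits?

£6,291

Dependent Care Credit: income exceeds £123,000 by £23,600, which is 8 full-or-partial £3,000 increments; reduction = 8 × £72 = £576, leaving £5,208.
Commuter Credit: £146,600 is below the £151,700 cutoff, so the full £650 applies.
Disability Support Credit: 8% of the £4,900 excess over £141,700 is £392; credit = £825 − £392 = £433.
Total: £5,208 + £650 + £433 = £6,291.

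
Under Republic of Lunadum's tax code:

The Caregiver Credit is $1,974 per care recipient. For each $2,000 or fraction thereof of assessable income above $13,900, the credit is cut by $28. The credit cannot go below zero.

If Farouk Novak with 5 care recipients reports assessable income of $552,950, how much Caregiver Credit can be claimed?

Caregiver Credit: base = 5 × $1,974 = $9,870. income exceeds $13,900 by $539,050, which is 270 full-or-partial $2,000 increments; reduction = 270 × $28 = $7,560, leaving $2,310.

$2,310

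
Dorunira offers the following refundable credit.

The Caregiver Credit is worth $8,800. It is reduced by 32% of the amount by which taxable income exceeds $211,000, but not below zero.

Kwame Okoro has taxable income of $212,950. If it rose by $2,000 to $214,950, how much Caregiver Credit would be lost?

At $212,950 — 32% of the $1,950 excess over $211,000 is $624; credit = $8,800 − $624 = $8,176.
At $214,950 — 32% of the $3,950 excess over $211,000 is $1,264; credit = $8,800 − $1,264 = $7,536.
Lost: $8,176 − $7,536 = $640.

$640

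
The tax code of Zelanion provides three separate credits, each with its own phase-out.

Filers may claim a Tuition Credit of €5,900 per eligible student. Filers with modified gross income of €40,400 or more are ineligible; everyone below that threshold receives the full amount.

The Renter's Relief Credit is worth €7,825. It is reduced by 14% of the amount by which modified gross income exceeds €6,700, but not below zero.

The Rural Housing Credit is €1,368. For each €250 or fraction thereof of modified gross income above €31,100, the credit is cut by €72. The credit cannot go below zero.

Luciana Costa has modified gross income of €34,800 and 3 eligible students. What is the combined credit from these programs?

Tuition Credit: base = 3 × €5,900 = €17,700. €34,800 is below the €40,400 cutoff, so the full €17,700 applies.
Renter's Relief Credit: 14% of the €28,100 excess over €6,700 is €3,934; credit = €7,825 − €3,934 = €3,891.
Rural Housing Credit: income exceeds €31,100 by €3,700, which is 15 full-or-partial €250 increments; reduction = 15 × €72 = €1,080, leaving €288.
Total: €17,700 + €3,891 + €288 = €21,879.

€21,879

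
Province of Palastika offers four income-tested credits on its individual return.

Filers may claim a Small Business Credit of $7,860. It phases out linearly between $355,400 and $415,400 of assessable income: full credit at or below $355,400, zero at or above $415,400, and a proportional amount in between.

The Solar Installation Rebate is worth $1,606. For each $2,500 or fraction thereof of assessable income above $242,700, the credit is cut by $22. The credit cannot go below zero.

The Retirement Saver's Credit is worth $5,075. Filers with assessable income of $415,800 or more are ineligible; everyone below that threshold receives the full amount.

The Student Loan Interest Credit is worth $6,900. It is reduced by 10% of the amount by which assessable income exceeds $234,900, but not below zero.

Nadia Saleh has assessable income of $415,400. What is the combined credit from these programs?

$5,141

Small Business Credit: $415,400 is at or above $415,400, so the credit is $0.
Solar Installation Rebate: income exceeds $242,700 by $172,700, which is 70 full-or-partial $2,500 increments; reduction = 70 × $22 = $1,540, leaving $66.
Retirement Saver's Credit: $415,400 is below the $415,800 cutoff, so the full $5,075 applies.
Student Loan Interest Credit: 10% of the $180,500 excess over $234,900 is $18,050 ≥ base, so the credit is $0.
Total: $0 + $66 + $5,075 + $0 = $5,141.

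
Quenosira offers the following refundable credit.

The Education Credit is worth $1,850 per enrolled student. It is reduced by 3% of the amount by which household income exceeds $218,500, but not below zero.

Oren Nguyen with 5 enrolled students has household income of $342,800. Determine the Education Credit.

Education Credit: base = 5 × $1,850 = $9,250. 3% of the $124,300 excess over $218,500 is $3,729; credit = $9,250 − $3,729 = $5,521.

$5,521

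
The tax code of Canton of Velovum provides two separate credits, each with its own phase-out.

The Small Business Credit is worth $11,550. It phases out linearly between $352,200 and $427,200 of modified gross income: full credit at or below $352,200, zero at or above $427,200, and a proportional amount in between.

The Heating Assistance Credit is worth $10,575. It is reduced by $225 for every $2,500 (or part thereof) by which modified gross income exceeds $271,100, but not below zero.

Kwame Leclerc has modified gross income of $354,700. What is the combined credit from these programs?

Small Business Credit: $354,700 is $2,500 into a $75,000 phase-out range, leaving 72,500/75,000 of the credit: $11,550 × 72,500/75,000 = $11,165.
Heating Assistance Credit: income exceeds $271,100 by $83,600, which is 34 full-or-partial $2,500 increments; reduction = 34 × $225 = $7,650, leaving $2,925.
Total: $11,165 + $2,925 = $14,090.

$14,090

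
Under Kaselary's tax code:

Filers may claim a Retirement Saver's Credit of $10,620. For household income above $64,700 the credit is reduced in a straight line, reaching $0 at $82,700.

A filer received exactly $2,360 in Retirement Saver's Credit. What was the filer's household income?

$2,360 is 2,360/10,620 of the full $10,620, so 8,260/10,620 of the $18,000 range has been used: income = $64,700 + $18,000 × 8,260/10,620 = $78,700.

$78,700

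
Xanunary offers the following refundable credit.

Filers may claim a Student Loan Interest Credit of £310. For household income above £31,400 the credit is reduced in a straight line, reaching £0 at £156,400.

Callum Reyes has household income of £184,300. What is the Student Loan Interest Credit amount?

£0

Student Loan Interest Credit: £184,300 is at or above £156,400, so the credit is £0.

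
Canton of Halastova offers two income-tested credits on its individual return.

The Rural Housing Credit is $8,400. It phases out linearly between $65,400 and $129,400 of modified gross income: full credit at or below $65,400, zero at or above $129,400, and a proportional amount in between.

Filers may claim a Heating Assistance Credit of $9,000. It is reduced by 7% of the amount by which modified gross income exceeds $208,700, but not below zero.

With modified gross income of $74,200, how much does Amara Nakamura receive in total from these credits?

Rural Housing Credit: $74,200 is $8,800 into a $64,000 phase-out range, leaving 55,200/64,000 of the credit: $8,400 × 55,200/64,000 = $7,245.
Heating Assistance Credit: $74,200 is at or below the $208,700 threshold, so the full $9,000 applies.
Total: $7,245 + $9,000 = $16,245.

$16,245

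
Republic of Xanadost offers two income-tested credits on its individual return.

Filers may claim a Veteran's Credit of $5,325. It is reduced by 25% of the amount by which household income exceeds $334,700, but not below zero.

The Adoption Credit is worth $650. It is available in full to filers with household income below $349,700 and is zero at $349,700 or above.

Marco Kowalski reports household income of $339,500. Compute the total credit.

$4,775

Veteran's Credit: 25% of the $4,800 excess over $334,700 is $1,200; credit = $5,325 − $1,200 = $4,125.
Adoption Credit: $339,500 is below the $349,700 cutoff, so the full $650 applies.
Total: $4,125 + $650 = $4,775.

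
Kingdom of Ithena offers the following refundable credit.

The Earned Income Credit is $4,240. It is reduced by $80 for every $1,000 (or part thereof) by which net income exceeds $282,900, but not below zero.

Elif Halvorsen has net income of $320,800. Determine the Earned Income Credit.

Earned Income Credit: income exceeds $282,900 by $37,900, which is 38 full-or-partial $1,000 increments; reduction = 38 × $80 = $3,040, leaving $1,200.

$1,200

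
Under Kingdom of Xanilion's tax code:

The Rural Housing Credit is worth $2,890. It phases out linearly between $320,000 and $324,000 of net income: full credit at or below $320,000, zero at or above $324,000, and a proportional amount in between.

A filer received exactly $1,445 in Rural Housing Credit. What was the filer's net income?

$1,445 is 1,445/2,890 of the full $2,890, so 1,445/2,890 of the $4,000 range has been used: income = $320,000 + $4,000 × 1,445/2,890 = $322,000.

$322,000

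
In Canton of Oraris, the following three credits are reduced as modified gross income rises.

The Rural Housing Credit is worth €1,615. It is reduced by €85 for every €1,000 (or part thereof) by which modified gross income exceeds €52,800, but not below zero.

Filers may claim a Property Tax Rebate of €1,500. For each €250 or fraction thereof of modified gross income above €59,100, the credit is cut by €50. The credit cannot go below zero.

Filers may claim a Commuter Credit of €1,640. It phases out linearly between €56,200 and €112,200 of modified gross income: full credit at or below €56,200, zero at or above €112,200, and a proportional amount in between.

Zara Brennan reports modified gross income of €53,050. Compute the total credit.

Rural Housing Credit: income exceeds €52,800 by €250, which is 1 full-or-partial €1,000 increment; reduction = 1 × €85 = €85, leaving €1,530.
Property Tax Rebate: €53,050 is at or below the €59,100 threshold, so the full €1,500 applies.
Commuter Credit: €53,050 is at or below the €56,200 threshold, so the full €1,640 applies.
Total: €1,530 + €1,500 + €1,640 = €4,670.

€4,670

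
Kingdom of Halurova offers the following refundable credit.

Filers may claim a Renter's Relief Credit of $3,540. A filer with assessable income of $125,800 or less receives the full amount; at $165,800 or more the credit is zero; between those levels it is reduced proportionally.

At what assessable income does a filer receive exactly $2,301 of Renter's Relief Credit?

$2,301 is 2,301/3,540 of the full $3,540, so 1,239/3,540 of the $40,000 range has been used: income = $125,800 + $40,000 × 1,239/3,540 = $139,800.

$139,800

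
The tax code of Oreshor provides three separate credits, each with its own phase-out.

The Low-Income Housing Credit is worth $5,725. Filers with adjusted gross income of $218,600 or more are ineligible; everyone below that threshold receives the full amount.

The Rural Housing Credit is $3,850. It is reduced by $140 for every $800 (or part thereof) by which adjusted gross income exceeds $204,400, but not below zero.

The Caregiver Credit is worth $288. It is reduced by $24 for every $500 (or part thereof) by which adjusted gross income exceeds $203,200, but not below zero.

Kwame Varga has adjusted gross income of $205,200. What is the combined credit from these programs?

$9,627

Low-Income Housing Credit: $205,200 is below the $218,600 cutoff, so the full $5,725 applies.
Rural Housing Credit: income exceeds $204,400 by $800, which is 1 full-or-partial $800 increment; reduction = 1 × $140 = $140, leaving $3,710.
Caregiver Credit: income exceeds $203,200 by $2,000, which is 4 full-or-partial $500 increments; reduction = 4 × $24 = $96, leaving $192.
Total: $5,725 + $3,710 + $192 = $9,627.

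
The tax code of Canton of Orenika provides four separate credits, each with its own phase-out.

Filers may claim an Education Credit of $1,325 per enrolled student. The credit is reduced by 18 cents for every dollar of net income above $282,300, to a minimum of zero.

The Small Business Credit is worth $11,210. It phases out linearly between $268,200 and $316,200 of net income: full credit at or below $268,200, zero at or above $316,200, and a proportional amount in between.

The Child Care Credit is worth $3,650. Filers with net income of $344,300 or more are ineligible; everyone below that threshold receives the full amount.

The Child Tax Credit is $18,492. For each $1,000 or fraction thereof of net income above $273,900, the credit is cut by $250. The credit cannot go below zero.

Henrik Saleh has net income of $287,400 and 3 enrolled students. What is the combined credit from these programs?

Education Credit: base = 3 × $1,325 = $3,975. 18% of the $5,100 excess over $282,300 is $918; credit = $3,975 − $918 = $3,057.
Small Business Credit: $287,400 is $19,200 into a $48,000 phase-out range, leaving 28,800/48,000 of the credit: $11,210 × 28,800/48,000 = $6,726.
Child Care Credit: $287,400 is below the $344,300 cutoff, so the full $3,650 applies.
Child Tax Credit: income exceeds $273,900 by $13,500, which is 14 full-or-partial $1,000 increments; reduction = 14 × $250 = $3,500, leaving $14,992.
Total: $3,057 + $6,726 + $3,650 + $14,992 = $28,425.

$28,425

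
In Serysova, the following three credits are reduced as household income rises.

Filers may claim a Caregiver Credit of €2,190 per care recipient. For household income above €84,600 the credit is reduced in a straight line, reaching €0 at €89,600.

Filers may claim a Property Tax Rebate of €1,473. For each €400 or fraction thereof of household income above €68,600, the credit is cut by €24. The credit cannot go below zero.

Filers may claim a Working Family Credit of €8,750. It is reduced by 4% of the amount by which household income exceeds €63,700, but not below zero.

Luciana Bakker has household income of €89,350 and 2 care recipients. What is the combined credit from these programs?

€8,168

Caregiver Credit: base = 2 × €2,190 = €4,380. €89,350 is €4,750 into a €5,000 phase-out range, leaving 250/5,000 of the credit: €4,380 × 250/5,000 = €219.
Property Tax Rebate: income exceeds €68,600 by €20,750, which is 52 full-or-partial €400 increments; reduction = 52 × €24 = €1,248, leaving €225.
Working Family Credit: 4% of the €25,650 excess over €63,700 is €1,026; credit = €8,750 − €1,026 = €7,724.
Total: €219 + €225 + €7,724 = €8,168.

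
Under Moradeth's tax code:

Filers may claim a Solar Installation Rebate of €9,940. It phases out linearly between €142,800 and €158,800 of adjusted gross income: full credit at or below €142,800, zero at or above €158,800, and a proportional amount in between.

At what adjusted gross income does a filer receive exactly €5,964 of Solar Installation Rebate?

€5,964 is 5,964/9,940 of the full €9,940, so 3,976/9,940 of the €16,000 range has been used: income = €142,800 + €16,000 × 3,976/9,940 = €149,200.

€149,200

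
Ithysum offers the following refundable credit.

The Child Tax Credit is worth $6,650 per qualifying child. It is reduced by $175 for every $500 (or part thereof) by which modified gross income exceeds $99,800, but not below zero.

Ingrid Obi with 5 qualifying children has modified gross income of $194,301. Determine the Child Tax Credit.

Child Tax Credit: base = 5 × $6,650 = $33,250. income exceeds $99,800 by $94,501 → 190 increments × $175 = $33,250 ≥ base, so the credit is $0.

$0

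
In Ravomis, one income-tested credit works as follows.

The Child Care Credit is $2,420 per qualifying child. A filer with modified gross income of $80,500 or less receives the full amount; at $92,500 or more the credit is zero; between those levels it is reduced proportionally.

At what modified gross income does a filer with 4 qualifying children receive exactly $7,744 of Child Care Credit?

Full credit = 4 × $2,420 = $9,680.
$7,744 is 7,744/9,680 of the full $9,680, so 1,936/9,680 of the $12,000 range has been used: income = $80,500 + $12,000 × 1,936/9,680 = $82,900.

$82,900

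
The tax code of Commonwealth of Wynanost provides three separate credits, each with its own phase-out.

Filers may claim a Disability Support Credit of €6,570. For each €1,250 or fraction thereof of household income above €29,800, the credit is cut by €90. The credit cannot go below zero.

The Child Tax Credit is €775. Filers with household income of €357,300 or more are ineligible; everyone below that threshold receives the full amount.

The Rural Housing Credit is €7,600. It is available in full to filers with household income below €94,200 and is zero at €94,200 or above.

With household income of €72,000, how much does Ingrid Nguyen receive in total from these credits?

€11,885

Disability Support Credit: income exceeds €29,800 by €42,200, which is 34 full-or-partial €1,250 increments; reduction = 34 × €90 = €3,060, leaving €3,510.
Child Tax Credit: €72,000 is below the €357,300 cutoff, so the full €775 applies.
Rural Housing Credit: €72,000 is below the €94,200 cutoff, so the full €7,600 applies.
Total: €3,510 + €775 + €7,600 = €11,885.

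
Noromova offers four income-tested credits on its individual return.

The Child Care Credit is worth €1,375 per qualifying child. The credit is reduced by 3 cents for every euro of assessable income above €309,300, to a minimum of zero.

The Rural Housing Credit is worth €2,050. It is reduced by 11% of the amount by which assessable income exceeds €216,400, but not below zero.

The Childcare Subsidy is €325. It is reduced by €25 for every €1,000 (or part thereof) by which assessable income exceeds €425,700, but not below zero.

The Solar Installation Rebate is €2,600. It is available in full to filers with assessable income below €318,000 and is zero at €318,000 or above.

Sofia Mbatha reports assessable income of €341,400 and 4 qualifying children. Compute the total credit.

€4,862

Child Care Credit: base = 4 × €1,375 = €5,500. 3% of the €32,100 excess over €309,300 is €963; credit = €5,500 − €963 = €4,537.
Rural Housing Credit: 11% of the €125,000 excess over €216,400 is €13,750 ≥ base, so the credit is €0.
Childcare Subsidy: €341,400 is at or below the €425,700 threshold, so the full €325 applies.
Solar Installation Rebate: €341,400 meets or exceeds the €318,000 cutoff, so the credit is €0.
Total: €4,537 + €0 + €325 + €0 = €4,862.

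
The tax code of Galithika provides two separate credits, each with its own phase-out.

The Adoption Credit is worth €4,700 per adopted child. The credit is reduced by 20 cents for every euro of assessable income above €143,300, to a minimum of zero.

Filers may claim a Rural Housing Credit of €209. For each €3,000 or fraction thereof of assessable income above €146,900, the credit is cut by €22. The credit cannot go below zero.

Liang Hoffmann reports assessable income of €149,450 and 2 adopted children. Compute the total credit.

€8,357

Adoption Credit: base = 2 × €4,700 = €9,400. 20% of the €6,150 excess over €143,300 is €1,230; credit = €9,400 − €1,230 = €8,170.
Rural Housing Credit: income exceeds €146,900 by €2,550, which is 1 full-or-partial €3,000 increment; reduction = 1 × €22 = €22, leaving €187.
Total: €8,170 + €187 = €8,357.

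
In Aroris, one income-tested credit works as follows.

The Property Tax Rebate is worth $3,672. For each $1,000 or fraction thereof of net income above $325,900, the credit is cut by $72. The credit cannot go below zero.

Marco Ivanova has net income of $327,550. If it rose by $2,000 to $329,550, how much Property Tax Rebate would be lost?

$144

At $327,550 — income exceeds $325,900 by $1,650, which is 2 full-or-partial $1,000 increments; reduction = 2 × $72 = $144, leaving $3,528.
At $329,550 — income exceeds $325,900 by $3,650, which is 4 full-or-partial $1,000 increments; reduction = 4 × $72 = $288, leaving $3,384.
Lost: $3,528 − $3,384 = $144.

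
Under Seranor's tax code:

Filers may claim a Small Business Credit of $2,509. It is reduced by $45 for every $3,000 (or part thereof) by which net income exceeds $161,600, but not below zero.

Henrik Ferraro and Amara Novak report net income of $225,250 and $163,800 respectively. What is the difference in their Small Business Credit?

$945

Henrik ($225,250): Small Business Credit: income exceeds $161,600 by $63,650, which is 22 full-or-partial $3,000 increments; reduction = 22 × $45 = $990, leaving $1,519.
Amara ($163,800): Small Business Credit: income exceeds $161,600 by $2,200, which is 1 full-or-partial $3,000 increment; reduction = 1 × $45 = $45, leaving $2,464.
Difference: |$1,519 − $2,464| = $945.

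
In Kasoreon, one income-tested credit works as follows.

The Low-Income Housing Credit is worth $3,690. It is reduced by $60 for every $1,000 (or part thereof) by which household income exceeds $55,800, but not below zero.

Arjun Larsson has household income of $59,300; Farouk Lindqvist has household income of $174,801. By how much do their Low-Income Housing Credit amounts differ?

Arjun ($59,300): Low-Income Housing Credit: income exceeds $55,800 by $3,500, which is 4 full-or-partial $1,000 increments; reduction = 4 × $60 = $240, leaving $3,450.
Farouk ($174,801): Low-Income Housing Credit: income exceeds $55,800 by $119,001 → 120 increments × $60 = $7,200 ≥ base, so the credit is $0.
Difference: |$3,450 − $0| = $3,450.

$3,450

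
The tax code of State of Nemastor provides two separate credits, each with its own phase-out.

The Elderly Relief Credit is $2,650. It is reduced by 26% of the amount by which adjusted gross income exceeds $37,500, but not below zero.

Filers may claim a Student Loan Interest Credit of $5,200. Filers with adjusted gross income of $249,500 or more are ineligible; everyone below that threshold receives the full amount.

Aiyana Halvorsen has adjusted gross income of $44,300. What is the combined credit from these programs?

Elderly Relief Credit: 26% of the $6,800 excess over $37,500 is $1,768; credit = $2,650 − $1,768 = $882.
Student Loan Interest Credit: $44,300 is below the $249,500 cutoff, so the full $5,200 applies.
Total: $882 + $5,200 = $6,082.

$6,082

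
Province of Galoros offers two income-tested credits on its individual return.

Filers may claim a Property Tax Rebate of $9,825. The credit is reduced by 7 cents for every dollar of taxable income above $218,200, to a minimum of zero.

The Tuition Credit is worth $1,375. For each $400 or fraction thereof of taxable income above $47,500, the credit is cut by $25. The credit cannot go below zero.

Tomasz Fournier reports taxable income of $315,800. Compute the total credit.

Property Tax Rebate: 7% of the $97,600 excess over $218,200 is $6,832; credit = $9,825 − $6,832 = $2,993.
Tuition Credit: income exceeds $47,500 by $268,300 → 671 increments × $25 = $16,775 ≥ base, so the credit is $0.
Total: $2,993 + $0 = $2,993.

$2,993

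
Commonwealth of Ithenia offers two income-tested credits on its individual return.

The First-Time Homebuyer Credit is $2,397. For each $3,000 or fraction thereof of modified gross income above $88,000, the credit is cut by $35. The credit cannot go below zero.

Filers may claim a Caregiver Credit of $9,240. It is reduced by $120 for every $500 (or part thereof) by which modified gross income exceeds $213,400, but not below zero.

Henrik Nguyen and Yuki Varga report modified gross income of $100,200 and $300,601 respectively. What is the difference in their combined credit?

Henrik ($100,200): First-Time Homebuyer Credit: income exceeds $88,000 by $12,200, which is 5 full-or-partial $3,000 increments; reduction = 5 × $35 = $175, leaving $2,222. Caregiver Credit: $100,200 is at or below the $213,400 threshold, so the full $9,240 applies. total $2,222 + $9,240 = $11,462
Yuki ($300,601): First-Time Homebuyer Credit: income exceeds $88,000 by $212,601 → 71 increments × $35 = $2,485 ≥ base, so the credit is $0. Caregiver Credit: income exceeds $213,400 by $87,201 → 175 increments × $120 = $21,000 ≥ base, so the credit is $0. total $0 + $0 = $0
Difference: |$11,462 − $0| = $11,462.

$11,462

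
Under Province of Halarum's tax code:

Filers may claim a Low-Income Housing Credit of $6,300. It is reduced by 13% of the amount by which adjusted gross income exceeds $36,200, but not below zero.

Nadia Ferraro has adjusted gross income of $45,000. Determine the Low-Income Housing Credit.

Low-Income Housing Credit: 13% of the $8,800 excess over $36,200 is $1,144; credit = $6,300 − $1,144 = $5,156.

$5,156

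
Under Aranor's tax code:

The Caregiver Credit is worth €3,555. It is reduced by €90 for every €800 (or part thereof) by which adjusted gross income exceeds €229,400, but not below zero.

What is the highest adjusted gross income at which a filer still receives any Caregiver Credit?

After 39 increments the reduction is 39 × €90 = €3,510, leaving €45; one more increment wipes it out. Increment 39 ends at excess 39 × €800 = €31,200, so the highest qualifying income is €229,400 + €31,200 = €260,600.

€260,600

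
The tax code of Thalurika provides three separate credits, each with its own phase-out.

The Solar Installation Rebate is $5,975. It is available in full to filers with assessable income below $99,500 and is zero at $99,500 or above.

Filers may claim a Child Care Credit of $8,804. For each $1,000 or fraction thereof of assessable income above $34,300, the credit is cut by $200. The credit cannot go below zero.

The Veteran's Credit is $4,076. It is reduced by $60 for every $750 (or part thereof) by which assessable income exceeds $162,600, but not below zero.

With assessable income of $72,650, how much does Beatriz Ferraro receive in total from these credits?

Solar Installation Rebate: $72,650 is below the $99,500 cutoff, so the full $5,975 applies.
Child Care Credit: income exceeds $34,300 by $38,350, which is 39 full-or-partial $1,000 increments; reduction = 39 × $200 = $7,800, leaving $1,004.
Veteran's Credit: $72,650 is at or below the $162,600 threshold, so the full $4,076 applies.
Total: $5,975 + $1,004 + $4,076 = $11,055.

$11,055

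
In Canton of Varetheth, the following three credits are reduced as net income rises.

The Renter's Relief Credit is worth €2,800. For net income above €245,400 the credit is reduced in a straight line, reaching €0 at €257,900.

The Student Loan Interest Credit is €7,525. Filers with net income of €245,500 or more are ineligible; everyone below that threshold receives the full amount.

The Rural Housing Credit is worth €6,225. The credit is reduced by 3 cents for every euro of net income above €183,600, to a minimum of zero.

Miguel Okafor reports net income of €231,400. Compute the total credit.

Renter's Relief Credit: €231,400 is at or below the €245,400 threshold, so the full €2,800 applies.
Student Loan Interest Credit: €231,400 is below the €245,500 cutoff, so the full €7,525 applies.
Rural Housing Credit: 3% of the €47,800 excess over €183,600 is €1,434; credit = €6,225 − €1,434 = €4,791.
Total: €2,800 + €7,525 + €4,791 = €15,116.

€15,116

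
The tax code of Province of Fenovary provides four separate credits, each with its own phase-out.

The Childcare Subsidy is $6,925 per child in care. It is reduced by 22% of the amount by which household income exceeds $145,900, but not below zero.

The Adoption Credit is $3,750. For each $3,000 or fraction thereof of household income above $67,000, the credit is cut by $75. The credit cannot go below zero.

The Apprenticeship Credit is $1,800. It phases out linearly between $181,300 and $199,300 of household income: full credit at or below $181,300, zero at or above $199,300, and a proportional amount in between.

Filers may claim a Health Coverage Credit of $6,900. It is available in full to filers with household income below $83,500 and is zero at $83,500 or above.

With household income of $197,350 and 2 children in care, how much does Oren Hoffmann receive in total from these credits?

$3,176

Childcare Subsidy: base = 2 × $6,925 = $13,850. 22% of the $51,450 excess over $145,900 is $11,319; credit = $13,850 − $11,319 = $2,531.
Adoption Credit: income exceeds $67,000 by $130,350, which is 44 full-or-partial $3,000 increments; reduction = 44 × $75 = $3,300, leaving $450.
Apprenticeship Credit: $197,350 is $16,050 into a $18,000 phase-out range, leaving 1,950/18,000 of the credit: $1,800 × 1,950/18,000 = $195.
Health Coverage Credit: $197,350 meets or exceeds the $83,500 cutoff, so the credit is $0.
Total: $2,531 + $450 + $195 + $0 = $3,176.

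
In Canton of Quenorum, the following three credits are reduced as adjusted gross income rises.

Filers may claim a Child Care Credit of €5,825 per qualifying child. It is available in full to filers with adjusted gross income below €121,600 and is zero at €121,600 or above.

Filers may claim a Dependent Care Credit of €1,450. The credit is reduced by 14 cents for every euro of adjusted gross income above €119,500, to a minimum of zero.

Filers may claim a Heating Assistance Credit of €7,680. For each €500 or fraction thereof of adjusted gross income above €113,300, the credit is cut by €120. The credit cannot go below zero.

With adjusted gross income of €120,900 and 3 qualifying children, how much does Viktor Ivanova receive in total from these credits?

Child Care Credit: base = 3 × €5,825 = €17,475. €120,900 is below the €121,600 cutoff, so the full €17,475 applies.
Dependent Care Credit: 14% of the €1,400 excess over €119,500 is €196; credit = €1,450 − €196 = €1,254.
Heating Assistance Credit: income exceeds €113,300 by €7,600, which is 16 full-or-partial €500 increments; reduction = 16 × €120 = €1,920, leaving €5,760.
Total: €17,475 + €1,254 + €5,760 = €24,489.

€24,489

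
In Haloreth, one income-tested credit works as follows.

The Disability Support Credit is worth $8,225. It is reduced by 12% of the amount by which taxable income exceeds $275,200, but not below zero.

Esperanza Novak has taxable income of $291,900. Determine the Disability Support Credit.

Disability Support Credit: 12% of the $16,700 excess over $275,200 is $2,004; credit = $8,225 − $2,004 = $6,221.

$6,221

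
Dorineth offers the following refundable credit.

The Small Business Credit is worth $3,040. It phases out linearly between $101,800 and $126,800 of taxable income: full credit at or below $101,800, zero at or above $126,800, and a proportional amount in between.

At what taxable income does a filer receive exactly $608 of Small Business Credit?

$121,800

$608 is 608/3,040 of the full $3,040, so 2,432/3,040 of the $25,000 range has been used: income = $101,800 + $25,000 × 2,432/3,040 = $121,800.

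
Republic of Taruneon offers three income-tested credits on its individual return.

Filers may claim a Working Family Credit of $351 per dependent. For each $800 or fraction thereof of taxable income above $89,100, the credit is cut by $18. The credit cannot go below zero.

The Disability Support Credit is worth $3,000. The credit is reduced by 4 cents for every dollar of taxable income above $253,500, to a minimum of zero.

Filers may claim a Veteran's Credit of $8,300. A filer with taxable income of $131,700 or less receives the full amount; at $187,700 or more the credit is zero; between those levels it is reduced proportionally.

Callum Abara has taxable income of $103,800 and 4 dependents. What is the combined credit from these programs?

$12,362

Working Family Credit: base = 4 × $351 = $1,404. income exceeds $89,100 by $14,700, which is 19 full-or-partial $800 increments; reduction = 19 × $18 = $342, leaving $1,062.
Disability Support Credit: $103,800 is at or below the $253,500 threshold, so the full $3,000 applies.
Veteran's Credit: $103,800 is at or below the $131,700 threshold, so the full $8,300 applies.
Total: $1,062 + $3,000 + $8,300 = $12,362.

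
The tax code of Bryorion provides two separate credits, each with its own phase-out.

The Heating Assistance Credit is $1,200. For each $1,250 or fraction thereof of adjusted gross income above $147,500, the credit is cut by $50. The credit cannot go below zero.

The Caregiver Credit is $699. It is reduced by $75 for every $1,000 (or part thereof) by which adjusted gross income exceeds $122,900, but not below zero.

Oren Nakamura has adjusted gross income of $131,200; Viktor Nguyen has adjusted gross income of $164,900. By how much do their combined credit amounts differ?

$724

Oren ($131,200): Heating Assistance Credit: $131,200 is at or below the $147,500 threshold, so the full $1,200 applies. Caregiver Credit: income exceeds $122,900 by $8,300, which is 9 full-or-partial $1,000 increments; reduction = 9 × $75 = $675, leaving $24. total $1,200 + $24 = $1,224
Viktor ($164,900): Heating Assistance Credit: income exceeds $147,500 by $17,400, which is 14 full-or-partial $1,250 increments; reduction = 14 × $50 = $700, leaving $500. Caregiver Credit: income exceeds $122,900 by $42,000 → 42 increments × $75 = $3,150 ≥ base, so the credit is $0. total $500 + $0 = $500
Difference: |$1,224 − $500| = $724.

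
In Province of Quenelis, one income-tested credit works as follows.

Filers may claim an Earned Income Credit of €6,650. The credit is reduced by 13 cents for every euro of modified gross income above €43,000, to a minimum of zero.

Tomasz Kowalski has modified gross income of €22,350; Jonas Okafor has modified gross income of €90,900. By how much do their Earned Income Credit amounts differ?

€6,227

Tomasz (€22,350): Earned Income Credit: €22,350 is at or below the €43,000 threshold, so the full €6,650 applies.
Jonas (€90,900): Earned Income Credit: 13% of the €47,900 excess over €43,000 is €6,227; credit = €6,650 − €6,227 = €423.
Difference: |€6,650 − €423| = €6,227.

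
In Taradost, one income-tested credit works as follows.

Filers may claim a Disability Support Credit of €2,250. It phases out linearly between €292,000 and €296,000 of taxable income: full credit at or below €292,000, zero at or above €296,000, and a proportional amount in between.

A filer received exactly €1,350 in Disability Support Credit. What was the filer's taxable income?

€293,600

€1,350 is 1,350/2,250 of the full €2,250, so 900/2,250 of the €4,000 range has been used: income = €292,000 + €4,000 × 900/2,250 = €293,600.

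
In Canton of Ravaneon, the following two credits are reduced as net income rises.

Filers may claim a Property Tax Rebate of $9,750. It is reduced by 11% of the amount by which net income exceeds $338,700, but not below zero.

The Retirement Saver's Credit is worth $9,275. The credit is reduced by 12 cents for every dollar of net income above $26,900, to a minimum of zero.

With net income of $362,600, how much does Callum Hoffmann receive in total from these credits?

$7,121

Property Tax Rebate: 11% of the $23,900 excess over $338,700 is $2,629; credit = $9,750 − $2,629 = $7,121.
Retirement Saver's Credit: 12% of the $335,700 excess over $26,900 is $40,284 ≥ base, so the credit is $0.
Total: $7,121 + $0 = $7,121.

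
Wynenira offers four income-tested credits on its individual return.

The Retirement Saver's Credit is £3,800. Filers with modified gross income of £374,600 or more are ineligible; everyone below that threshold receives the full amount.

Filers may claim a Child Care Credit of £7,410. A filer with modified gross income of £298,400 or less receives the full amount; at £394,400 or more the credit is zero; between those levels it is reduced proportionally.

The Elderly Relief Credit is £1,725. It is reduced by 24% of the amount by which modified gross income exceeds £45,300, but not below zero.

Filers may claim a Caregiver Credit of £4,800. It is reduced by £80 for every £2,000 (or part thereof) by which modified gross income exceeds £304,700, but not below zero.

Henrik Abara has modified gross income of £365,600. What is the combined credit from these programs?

£8,343

Retirement Saver's Credit: £365,600 is below the £374,600 cutoff, so the full £3,800 applies.
Child Care Credit: £365,600 is £67,200 into a £96,000 phase-out range, leaving 28,800/96,000 of the credit: £7,410 × 28,800/96,000 = £2,223.
Elderly Relief Credit: 24% of the £320,300 excess over £45,300 is £76,872 ≥ base, so the credit is £0.
Caregiver Credit: income exceeds £304,700 by £60,900, which is 31 full-or-partial £2,000 increments; reduction = 31 × £80 = £2,480, leaving £2,320.
Total: £3,800 + £2,223 + £0 + £2,320 = £8,343.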